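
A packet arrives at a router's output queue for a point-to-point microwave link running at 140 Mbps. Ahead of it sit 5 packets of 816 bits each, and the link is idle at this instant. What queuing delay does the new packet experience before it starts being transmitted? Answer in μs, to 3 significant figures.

Each queued packet: L/R = 816/140000000 = 5.82857 μs.
5 queued → 29.1429 μs.
Queuing delay = 29.1 μs.

29.1 μs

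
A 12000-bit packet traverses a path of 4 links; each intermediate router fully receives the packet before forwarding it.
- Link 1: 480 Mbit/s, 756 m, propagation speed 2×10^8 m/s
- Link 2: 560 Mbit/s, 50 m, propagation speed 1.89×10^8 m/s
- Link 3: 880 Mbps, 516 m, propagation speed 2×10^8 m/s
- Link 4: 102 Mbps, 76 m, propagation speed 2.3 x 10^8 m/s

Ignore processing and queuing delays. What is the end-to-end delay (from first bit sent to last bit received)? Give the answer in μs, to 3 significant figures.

Transmission delays (L/R per hop): 25, 21.4286, 13.6364, 117.647 μs; sum = 177.712 μs.
Propagation delays (d/s per hop): 3.78, 0.26455, 2.58, 0.330435 μs; sum = 6.95499 μs.
End-to-end = 185 μs.

185 μs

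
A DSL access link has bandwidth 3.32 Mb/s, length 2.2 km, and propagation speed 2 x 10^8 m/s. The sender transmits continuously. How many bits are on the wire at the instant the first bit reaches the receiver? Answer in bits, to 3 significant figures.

36.5 bits

Propagation delay = 2200 / 200000000 = 1.1e-05 s.
BDP = R × t_prop = 3320000 × 1.1e-05 = 36.52 bits.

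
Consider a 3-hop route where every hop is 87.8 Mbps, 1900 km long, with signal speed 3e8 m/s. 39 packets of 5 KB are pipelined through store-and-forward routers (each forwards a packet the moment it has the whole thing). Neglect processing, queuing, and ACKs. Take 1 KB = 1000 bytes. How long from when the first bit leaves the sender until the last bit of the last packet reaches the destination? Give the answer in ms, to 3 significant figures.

37.7 ms

Per-hop transmission t_tx = L/R = 40000/87800000 = 0.455581 ms.
Per-hop propagation t_prop = 1900000/300000000 = 6.33333 ms.
Pipeline fill: first packet needs 3·t_tx to clear all hops; remaining 38 packets each add one t_tx.
Total = (3+39-1)·t_tx + 3·t_prop = 41·0.455581 + 3·6.33333 = 37.7 ms.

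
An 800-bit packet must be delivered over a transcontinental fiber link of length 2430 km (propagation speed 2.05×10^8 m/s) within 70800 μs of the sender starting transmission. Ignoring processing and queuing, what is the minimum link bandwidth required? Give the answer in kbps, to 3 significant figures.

Propagation delay = 2430000 / 2.05e+08 = 11853.7 μs.
Transmission budget = 70800 − 11853.7 = 58946.3 μs.
R ≥ L / t_tx = 800 bits / 0.0589463 s = 13.6 kbps.

13.6 kbps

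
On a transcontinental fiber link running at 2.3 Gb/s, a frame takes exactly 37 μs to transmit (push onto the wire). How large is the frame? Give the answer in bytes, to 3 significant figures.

L = R × t_tx = 2300000000 b/s × 3.7e-05 s = 85100 bits.
In bytes: 85100 / 8 = 10600 bytes.

10600 bytes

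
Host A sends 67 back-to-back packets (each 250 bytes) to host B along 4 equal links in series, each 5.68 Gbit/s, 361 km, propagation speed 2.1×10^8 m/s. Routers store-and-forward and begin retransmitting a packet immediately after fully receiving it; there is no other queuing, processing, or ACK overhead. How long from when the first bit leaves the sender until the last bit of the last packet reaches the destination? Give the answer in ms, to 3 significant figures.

6.90 ms

Per-hop transmission t_tx = L/R = 2000/5680000000 = 0.000352113 ms.
Per-hop propagation t_prop = 361000/210000000 = 1.71905 ms.
Pipeline fill: first packet needs 4·t_tx to clear all hops; remaining 66 packets each add one t_tx.
Total = (4+67-1)·t_tx + 4·t_prop = 70·0.000352113 + 4·1.71905 = 6.90 ms.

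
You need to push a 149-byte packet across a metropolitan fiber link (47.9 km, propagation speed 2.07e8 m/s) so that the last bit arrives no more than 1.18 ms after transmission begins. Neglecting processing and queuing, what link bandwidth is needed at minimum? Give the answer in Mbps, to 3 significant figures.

L = 1192 bits.
Propagation delay = 47900 / 2.07e+08 = 0.231401 ms.
Transmission budget = 1.18 − 0.231401 = 0.948599 ms.
R ≥ L / t_tx = 1192 bits / 0.000948599 s = 1.26 Mbps.

1.26 Mbps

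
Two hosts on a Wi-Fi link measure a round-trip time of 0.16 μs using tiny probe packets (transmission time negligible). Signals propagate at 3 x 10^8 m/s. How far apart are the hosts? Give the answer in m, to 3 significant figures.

One-way propagation = RTT/2 = 0.08 μs.
d = s × t = 300000000 × 8e-08 = 24.0 m.

24.0 m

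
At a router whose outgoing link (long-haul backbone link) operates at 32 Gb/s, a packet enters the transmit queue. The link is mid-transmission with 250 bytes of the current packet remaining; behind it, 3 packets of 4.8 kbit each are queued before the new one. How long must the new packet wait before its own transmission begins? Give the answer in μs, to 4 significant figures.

Each queued packet: L/R = 4800/32000000000 = 0.15 μs.
3 queued → 0.45 μs.
Plus remaining 2000 bits of current packet: 0.0625 μs.
Queuing delay = 0.5125 μs.

0.5125 μs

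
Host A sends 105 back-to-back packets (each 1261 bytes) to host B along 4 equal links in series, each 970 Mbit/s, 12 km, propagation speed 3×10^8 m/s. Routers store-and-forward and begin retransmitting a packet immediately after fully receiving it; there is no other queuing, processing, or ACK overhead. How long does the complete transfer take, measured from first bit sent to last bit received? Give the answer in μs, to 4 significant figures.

Per-hop transmission t_tx = L/R = 10088/970000000 = 10.4 μs.
Per-hop propagation t_prop = 12000/300000000 = 40 μs.
Pipeline fill: first packet needs 4·t_tx to clear all hops; remaining 104 packets each add one t_tx.
Total = (4+105-1)·t_tx + 4·t_prop = 108·10.4 + 4·40 = 1283 μs.

1283 μs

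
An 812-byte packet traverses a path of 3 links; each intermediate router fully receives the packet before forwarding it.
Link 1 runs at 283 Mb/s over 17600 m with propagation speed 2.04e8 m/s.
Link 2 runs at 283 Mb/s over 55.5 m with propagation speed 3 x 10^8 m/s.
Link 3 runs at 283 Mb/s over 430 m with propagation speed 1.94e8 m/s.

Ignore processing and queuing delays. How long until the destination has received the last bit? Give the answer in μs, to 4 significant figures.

L = 812 × 8 = 6496 bits.
Transmission delay per hop = L/R = 6496/283000000 = 22.9541 μs; 3 hops → 68.8622 μs.
Propagation delays (d/s per hop): 86.2745, 0.185, 2.21649 μs; sum = 88.676 μs.
End-to-end = 157.5 μs.

157.5 μs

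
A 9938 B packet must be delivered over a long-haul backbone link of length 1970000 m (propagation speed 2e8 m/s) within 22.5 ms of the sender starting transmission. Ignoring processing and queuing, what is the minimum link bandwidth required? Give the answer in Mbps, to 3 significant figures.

6.28 Mbps

L = 79504 bits.
Propagation delay = 1970000 / 200000000 = 9.85 ms.
Transmission budget = 22.5 − 9.85 = 12.65 ms.
R ≥ L / t_tx = 79504 bits / 0.01265 s = 6.28 Mbps.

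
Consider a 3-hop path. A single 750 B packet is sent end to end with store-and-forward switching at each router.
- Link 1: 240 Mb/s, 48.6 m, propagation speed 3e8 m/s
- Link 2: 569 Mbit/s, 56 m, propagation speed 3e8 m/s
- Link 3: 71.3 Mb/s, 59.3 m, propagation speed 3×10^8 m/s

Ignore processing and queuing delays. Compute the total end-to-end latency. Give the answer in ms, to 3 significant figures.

0.120 ms

L = 750 × 8 = 6000 bits.
Transmission delays (L/R per hop): 0.025, 0.0105448, 0.0841515 ms; sum = 0.119696 ms.
Propagation delays (d/s per hop): 0.000162, 0.000186667, 0.000197667 ms; sum = 0.000546333 ms.
End-to-end = 0.120 ms.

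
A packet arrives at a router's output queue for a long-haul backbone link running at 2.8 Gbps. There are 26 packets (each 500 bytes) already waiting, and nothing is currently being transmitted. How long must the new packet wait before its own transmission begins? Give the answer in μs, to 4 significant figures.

37.14 μs

Each queued packet: L/R = 4000/2800000000 = 1.42857 μs.
26 queued → 37.1429 μs.
Queuing delay = 37.14 μs.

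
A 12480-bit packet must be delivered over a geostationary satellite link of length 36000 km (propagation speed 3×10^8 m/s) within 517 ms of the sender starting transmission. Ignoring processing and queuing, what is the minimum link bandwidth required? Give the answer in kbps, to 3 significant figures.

Propagation delay = 36000000 / 300000000 = 120 ms.
Transmission budget = 517 − 120 = 397 ms.
R ≥ L / t_tx = 12480 bits / 0.397 s = 31.4 kbps.

31.4 kbps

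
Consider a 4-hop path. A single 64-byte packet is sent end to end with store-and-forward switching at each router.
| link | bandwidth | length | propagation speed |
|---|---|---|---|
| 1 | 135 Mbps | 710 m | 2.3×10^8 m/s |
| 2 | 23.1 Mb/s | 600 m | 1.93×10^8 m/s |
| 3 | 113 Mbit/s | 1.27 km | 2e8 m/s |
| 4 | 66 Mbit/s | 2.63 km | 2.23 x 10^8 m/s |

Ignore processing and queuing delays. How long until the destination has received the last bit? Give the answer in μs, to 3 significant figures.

62.6 μs

L = 64 × 8 = 512 bits.
Transmission delays (L/R per hop): 3.79259, 22.1645, 4.53097, 7.75758 μs; sum = 38.2456 μs.
Propagation delays (d/s per hop): 3.08696, 3.10881, 6.35, 11.7937 μs; sum = 24.3395 μs.
End-to-end = 62.6 μs.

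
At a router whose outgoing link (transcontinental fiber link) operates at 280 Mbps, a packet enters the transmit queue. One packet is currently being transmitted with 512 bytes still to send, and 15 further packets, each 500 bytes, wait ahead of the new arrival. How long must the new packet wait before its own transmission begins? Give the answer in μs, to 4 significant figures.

228.9 μs

Each queued packet: L/R = 4000/280000000 = 14.2857 μs.
15 queued → 214.286 μs.
Plus remaining 4096 bits of current packet: 14.6286 μs.
Queuing delay = 228.9 μs.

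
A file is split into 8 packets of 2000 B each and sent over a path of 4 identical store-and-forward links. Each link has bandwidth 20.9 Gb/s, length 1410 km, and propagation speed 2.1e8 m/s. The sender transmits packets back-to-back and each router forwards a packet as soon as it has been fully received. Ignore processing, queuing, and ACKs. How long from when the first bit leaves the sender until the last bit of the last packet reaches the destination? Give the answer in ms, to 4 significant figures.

26.87 ms

Per-hop transmission t_tx = L/R = 16000/20900000000 = 0.00076555 ms.
Per-hop propagation t_prop = 1410000/210000000 = 6.71429 ms.
Pipeline fill: first packet needs 4·t_tx to clear all hops; remaining 7 packets each add one t_tx.
Total = (4+8-1)·t_tx + 4·t_prop = 11·0.00076555 + 4·6.71429 = 26.87 ms.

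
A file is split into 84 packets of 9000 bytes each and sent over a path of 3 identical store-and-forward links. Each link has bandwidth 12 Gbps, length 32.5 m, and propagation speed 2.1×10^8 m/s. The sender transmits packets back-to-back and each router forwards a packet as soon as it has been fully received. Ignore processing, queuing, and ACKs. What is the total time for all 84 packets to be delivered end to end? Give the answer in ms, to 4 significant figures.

0.5165 ms

Per-hop transmission t_tx = L/R = 72000/12000000000 = 0.006 ms.
Per-hop propagation t_prop = 32.5/210000000 = 0.000154762 ms.
Pipeline fill: first packet needs 3·t_tx to clear all hops; remaining 83 packets each add one t_tx.
Total = (3+84-1)·t_tx + 3·t_prop = 86·0.006 + 3·0.000154762 = 0.5165 ms.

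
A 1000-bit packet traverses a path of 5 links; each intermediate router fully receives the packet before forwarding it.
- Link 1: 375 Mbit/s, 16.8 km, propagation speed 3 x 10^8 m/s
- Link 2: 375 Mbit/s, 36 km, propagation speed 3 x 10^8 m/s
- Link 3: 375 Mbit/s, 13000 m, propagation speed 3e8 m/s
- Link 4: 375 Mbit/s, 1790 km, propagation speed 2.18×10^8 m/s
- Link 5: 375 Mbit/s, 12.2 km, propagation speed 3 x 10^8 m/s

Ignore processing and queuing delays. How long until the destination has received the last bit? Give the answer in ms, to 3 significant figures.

Transmission delay per hop = L/R = 1000/375000000 = 0.00266667 ms; 5 hops → 0.0133333 ms.
Propagation delays (d/s per hop): 0.056, 0.12, 0.0433333, 8.21101, 0.0406667 ms; sum = 8.47101 ms.
End-to-end = 8.48 ms.

8.48 ms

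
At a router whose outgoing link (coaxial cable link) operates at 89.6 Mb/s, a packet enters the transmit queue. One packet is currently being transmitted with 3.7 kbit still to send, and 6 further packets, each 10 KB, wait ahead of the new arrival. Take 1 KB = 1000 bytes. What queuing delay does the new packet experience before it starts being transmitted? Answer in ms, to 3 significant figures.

5.40 ms

Each queued packet: L/R = 80000/89600000 = 0.892857 ms.
6 queued → 5.35714 ms.
Plus remaining 3700 bits of current packet: 0.0412946 ms.
Queuing delay = 5.40 ms.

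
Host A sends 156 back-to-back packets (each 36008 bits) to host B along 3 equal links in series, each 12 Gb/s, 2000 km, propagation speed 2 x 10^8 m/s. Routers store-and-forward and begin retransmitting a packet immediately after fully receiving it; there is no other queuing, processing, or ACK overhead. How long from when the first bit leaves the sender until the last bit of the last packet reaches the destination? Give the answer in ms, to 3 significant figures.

Per-hop transmission t_tx = L/R = 36008/12000000000 = 0.00300067 ms.
Per-hop propagation t_prop = 2000000/200000000 = 10 ms.
Pipeline fill: first packet needs 3·t_tx to clear all hops; remaining 155 packets each add one t_tx.
Total = (3+156-1)·t_tx + 3·t_prop = 158·0.00300067 + 3·10 = 30.5 ms.

30.5 ms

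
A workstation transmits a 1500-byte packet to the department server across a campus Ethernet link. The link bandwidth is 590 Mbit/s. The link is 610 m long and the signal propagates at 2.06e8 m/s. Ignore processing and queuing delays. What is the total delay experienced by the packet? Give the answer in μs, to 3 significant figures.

L = 1500 × 8 = 12000 bits.
Transmission delay = L/R = 12000 / 590000000 = 20.339 μs.
Propagation delay = d/s = 610 m / 206000000 m/s = 2.96117 μs.
Total = 23.3 μs.

23.3 μs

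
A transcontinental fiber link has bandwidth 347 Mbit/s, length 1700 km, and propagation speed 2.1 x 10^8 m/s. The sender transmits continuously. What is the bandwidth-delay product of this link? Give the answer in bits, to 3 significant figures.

2810000 bits

Propagation delay = 1700000 / 210000000 = 0.00809524 s.
BDP = R × t_prop = 347000000 × 0.00809524 = 2809050 bits.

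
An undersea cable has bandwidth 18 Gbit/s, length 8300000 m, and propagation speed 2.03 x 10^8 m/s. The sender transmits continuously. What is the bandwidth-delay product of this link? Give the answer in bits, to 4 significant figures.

Propagation delay = 8300000 / 2.03e+08 = 0.0408867 s.
BDP = R × t_prop = 18000000000 × 0.0408867 = 735961000 bits.

736000000 bits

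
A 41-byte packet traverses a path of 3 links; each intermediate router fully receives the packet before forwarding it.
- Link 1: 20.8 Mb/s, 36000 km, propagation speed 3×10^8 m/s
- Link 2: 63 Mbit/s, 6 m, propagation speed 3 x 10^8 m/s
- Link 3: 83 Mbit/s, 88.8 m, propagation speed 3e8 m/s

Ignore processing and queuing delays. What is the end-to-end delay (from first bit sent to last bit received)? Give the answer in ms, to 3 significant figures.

120 ms

L = 41 × 8 = 328 bits.
Transmission delays (L/R per hop): 0.0157692, 0.00520635, 0.00395181 ms; sum = 0.0249274 ms.
Propagation delays (d/s per hop): 120, 2e-05, 0.000296 ms; sum = 120 ms.
End-to-end = 120 ms.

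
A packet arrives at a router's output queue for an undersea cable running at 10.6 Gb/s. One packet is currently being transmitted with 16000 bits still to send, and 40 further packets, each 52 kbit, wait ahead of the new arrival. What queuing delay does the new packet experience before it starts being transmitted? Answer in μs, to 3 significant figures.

198 μs

Each queued packet: L/R = 52000/10600000000 = 4.90566 μs.
40 queued → 196.226 μs.
Plus remaining 16000 bits of current packet: 1.50943 μs.
Queuing delay = 198 μs.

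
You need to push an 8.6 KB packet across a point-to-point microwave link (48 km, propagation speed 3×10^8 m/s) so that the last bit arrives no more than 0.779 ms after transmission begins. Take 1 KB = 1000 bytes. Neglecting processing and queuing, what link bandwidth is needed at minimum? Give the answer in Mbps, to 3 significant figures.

L = 68800 bits.
Propagation delay = 48000 / 300000000 = 0.16 ms.
Transmission budget = 0.779 − 0.16 = 0.619 ms.
R ≥ L / t_tx = 68800 bits / 0.000619 s = 111 Mbps.

111 Mbps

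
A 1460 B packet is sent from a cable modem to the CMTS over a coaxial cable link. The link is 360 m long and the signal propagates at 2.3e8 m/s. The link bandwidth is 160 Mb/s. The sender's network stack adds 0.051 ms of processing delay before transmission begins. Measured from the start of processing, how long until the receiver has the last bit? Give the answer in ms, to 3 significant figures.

0.126 ms

L = 1460 × 8 = 11680 bits.
Transmission delay = L/R = 11680 / 160000000 = 0.073 ms.
Propagation delay = d/s = 360 m / 2.3e+08 m/s = 0.00156522 ms.
Plus processing delay 0.051 ms = 0.051 ms.
Total = 0.126 ms.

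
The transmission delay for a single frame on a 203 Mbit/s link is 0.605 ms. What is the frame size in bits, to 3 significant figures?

123000 bits

L = R × t_tx = 203000000 b/s × 0.000605 s = 122815 bits.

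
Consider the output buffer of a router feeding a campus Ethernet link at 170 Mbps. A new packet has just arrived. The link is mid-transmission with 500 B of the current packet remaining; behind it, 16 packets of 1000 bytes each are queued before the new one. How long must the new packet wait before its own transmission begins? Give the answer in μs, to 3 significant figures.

776 μs

Each queued packet: L/R = 8000/170000000 = 47.0588 μs.
16 queued → 752.941 μs.
Plus remaining 4000 bits of current packet: 23.5294 μs.
Queuing delay = 776 μs.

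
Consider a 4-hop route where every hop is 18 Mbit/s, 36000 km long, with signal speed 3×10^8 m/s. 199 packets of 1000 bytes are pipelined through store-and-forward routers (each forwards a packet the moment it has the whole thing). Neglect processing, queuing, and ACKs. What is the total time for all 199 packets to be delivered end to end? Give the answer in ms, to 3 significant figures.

Per-hop transmission t_tx = L/R = 8000/18000000 = 0.444444 ms.
Per-hop propagation t_prop = 36000000/300000000 = 120 ms.
Pipeline fill: first packet needs 4·t_tx to clear all hops; remaining 198 packets each add one t_tx.
Total = (4+199-1)·t_tx + 4·t_prop = 202·0.444444 + 4·120 = 570 ms.

570 ms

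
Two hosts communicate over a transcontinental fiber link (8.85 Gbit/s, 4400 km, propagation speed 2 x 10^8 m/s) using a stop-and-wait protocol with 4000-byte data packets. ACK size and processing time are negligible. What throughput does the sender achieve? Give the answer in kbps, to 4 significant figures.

727.2 kbps

t_tx = L/R = 32000/8850000000 = 3.61582e-06 s.
t_prop = 4400000/200000000 = 0.022 s; RTT = 0.044 s.
Cycle = t_tx + RTT = 0.0440036 s.
Throughput = L / cycle = 32000 / 0.0440036 = 727.2 kbps.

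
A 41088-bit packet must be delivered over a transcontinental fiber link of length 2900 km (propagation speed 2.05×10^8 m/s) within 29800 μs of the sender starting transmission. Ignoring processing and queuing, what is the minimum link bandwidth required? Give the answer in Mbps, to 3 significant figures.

2.62 Mbps

Propagation delay = 2900000 / 2.05e+08 = 14146.3 μs.
Transmission budget = 29800 − 14146.3 = 15653.7 μs.
R ≥ L / t_tx = 41088 bits / 0.0156537 s = 2.62 Mbps.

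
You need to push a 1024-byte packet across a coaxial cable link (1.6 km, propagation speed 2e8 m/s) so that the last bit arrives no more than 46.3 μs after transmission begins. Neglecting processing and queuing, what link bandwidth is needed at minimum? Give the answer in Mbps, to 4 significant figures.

213.9 Mbps

L = 8192 bits.
Propagation delay = 1600 / 200000000 = 8 μs.
Transmission budget = 46.3 − 8 = 38.3 μs.
R ≥ L / t_tx = 8192 bits / 3.83e-05 s = 213.9 Mbps.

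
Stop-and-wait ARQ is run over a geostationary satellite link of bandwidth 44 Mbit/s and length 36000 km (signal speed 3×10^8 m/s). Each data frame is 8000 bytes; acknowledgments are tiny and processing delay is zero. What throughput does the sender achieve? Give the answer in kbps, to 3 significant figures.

265 kbps

t_tx = L/R = 64000/44000000 = 0.00145455 s.
t_prop = 36000000/300000000 = 0.12 s; RTT = 0.24 s.
Cycle = t_tx + RTT = 0.241455 s.
Throughput = L / cycle = 64000 / 0.241455 = 265 kbps.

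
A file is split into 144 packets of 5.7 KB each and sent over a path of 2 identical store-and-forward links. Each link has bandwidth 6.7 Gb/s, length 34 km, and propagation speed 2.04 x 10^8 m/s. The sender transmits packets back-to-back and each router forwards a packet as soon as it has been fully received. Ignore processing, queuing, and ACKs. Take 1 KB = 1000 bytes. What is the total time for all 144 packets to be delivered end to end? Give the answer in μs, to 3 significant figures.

Per-hop transmission t_tx = L/R = 45600/6700000000 = 6.80597 μs.
Per-hop propagation t_prop = 34000/204000000 = 166.667 μs.
Pipeline fill: first packet needs 2·t_tx to clear all hops; remaining 143 packets each add one t_tx.
Total = (2+144-1)·t_tx + 2·t_prop = 145·6.80597 + 2·166.667 = 1320 μs.

1320 μs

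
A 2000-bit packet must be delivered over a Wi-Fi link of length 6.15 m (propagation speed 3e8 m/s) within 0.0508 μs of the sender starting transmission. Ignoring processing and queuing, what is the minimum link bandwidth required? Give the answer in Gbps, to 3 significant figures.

Propagation delay = 6.15 / 300000000 = 0.0205 μs.
Transmission budget = 0.0508 − 0.0205 = 0.0303 μs.
R ≥ L / t_tx = 2000 bits / 3.03e-08 s = 66.0 Gbps.

66.0 Gbps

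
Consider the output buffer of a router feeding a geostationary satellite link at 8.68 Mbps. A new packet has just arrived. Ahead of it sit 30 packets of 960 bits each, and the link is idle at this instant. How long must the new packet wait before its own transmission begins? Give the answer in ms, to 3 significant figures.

3.32 ms

Each queued packet: L/R = 960/8680000 = 0.110599 ms.
30 queued → 3.31797 ms.
Queuing delay = 3.32 ms.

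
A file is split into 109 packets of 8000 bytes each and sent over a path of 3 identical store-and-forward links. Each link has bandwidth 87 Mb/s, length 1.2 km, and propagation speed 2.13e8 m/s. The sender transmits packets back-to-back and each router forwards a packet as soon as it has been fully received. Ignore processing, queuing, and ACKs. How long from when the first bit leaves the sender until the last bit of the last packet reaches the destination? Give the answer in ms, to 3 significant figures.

Per-hop transmission t_tx = L/R = 64000/87000000 = 0.735632 ms.
Per-hop propagation t_prop = 1200/213000000 = 0.0056338 ms.
Pipeline fill: first packet needs 3·t_tx to clear all hops; remaining 108 packets each add one t_tx.
Total = (3+109-1)·t_tx + 3·t_prop = 111·0.735632 + 3·0.0056338 = 81.7 ms.

81.7 ms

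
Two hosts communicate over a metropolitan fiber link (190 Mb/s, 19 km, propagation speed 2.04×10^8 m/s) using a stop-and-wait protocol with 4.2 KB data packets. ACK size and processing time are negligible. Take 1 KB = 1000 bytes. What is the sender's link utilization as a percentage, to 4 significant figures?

t_tx = L/R = 33600/190000000 = 0.000176842 s.
t_prop = 19000/204000000 = 9.31373e-05 s; RTT = 0.000186275 s.
Cycle = t_tx + RTT = 0.000363117 s.
Utilization = t_tx / cycle = 0.000176842/0.000363117 = 48.70 %.

48.70 %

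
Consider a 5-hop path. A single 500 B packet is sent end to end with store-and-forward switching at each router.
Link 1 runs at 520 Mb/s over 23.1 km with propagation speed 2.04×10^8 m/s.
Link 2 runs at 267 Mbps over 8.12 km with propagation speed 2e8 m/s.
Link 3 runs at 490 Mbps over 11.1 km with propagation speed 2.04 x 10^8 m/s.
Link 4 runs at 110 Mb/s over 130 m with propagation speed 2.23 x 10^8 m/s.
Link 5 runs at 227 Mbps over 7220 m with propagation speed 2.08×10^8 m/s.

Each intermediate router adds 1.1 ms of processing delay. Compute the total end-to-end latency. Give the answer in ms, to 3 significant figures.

4.73 ms

L = 500 × 8 = 4000 bits.
Transmission delays (L/R per hop): 0.00769231, 0.0149813, 0.00816327, 0.0363636, 0.0176211 ms; sum = 0.0848216 ms.
Propagation delays (d/s per hop): 0.113235, 0.0406, 0.0544118, 0.00058296, 0.0347115 ms; sum = 0.243542 ms.
Processing at 4 router(s): 4 × 1.1 ms = 4.4 ms.
End-to-end = 4.73 ms.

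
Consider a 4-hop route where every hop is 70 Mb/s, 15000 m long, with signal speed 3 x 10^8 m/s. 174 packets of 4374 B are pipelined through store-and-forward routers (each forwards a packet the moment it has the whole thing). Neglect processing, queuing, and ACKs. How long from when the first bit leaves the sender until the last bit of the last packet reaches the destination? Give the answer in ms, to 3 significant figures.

88.7 ms

Per-hop transmission t_tx = L/R = 34992/70000000 = 0.499886 ms.
Per-hop propagation t_prop = 15000/300000000 = 0.05 ms.
Pipeline fill: first packet needs 4·t_tx to clear all hops; remaining 173 packets each add one t_tx.
Total = (4+174-1)·t_tx + 4·t_prop = 177·0.499886 + 4·0.05 = 88.7 ms.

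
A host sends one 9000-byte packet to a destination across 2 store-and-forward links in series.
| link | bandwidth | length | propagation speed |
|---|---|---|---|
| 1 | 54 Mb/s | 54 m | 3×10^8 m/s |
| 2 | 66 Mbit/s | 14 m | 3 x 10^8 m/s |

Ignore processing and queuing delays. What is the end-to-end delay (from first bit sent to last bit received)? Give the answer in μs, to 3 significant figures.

L = 9000 × 8 = 72000 bits.
Transmission delays (L/R per hop): 1333.33, 1090.91 μs; sum = 2424.24 μs.
Propagation delays (d/s per hop): 0.18, 0.0466667 μs; sum = 0.226667 μs.
End-to-end = 2420 μs.

2420 μs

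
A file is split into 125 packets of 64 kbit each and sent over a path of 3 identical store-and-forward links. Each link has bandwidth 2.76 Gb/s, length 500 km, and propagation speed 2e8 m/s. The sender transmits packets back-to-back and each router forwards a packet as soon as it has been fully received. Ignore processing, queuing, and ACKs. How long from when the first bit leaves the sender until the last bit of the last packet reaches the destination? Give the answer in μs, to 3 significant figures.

10400 μs

Per-hop transmission t_tx = L/R = 64000/2760000000 = 23.1884 μs.
Per-hop propagation t_prop = 500000/200000000 = 2500 μs.
Pipeline fill: first packet needs 3·t_tx to clear all hops; remaining 124 packets each add one t_tx.
Total = (3+125-1)·t_tx + 3·t_prop = 127·23.1884 + 3·2500 = 10400 μs.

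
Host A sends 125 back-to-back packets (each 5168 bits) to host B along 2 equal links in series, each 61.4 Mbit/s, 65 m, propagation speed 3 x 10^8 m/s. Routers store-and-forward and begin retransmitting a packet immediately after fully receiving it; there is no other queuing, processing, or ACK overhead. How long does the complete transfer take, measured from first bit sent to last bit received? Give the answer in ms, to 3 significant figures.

Per-hop transmission t_tx = L/R = 5168/61400000 = 0.0841694 ms.
Per-hop propagation t_prop = 65/300000000 = 0.000216667 ms.
Pipeline fill: first packet needs 2·t_tx to clear all hops; remaining 124 packets each add one t_tx.
Total = (2+125-1)·t_tx + 2·t_prop = 126·0.0841694 + 2·0.000216667 = 10.6 ms.

10.6 ms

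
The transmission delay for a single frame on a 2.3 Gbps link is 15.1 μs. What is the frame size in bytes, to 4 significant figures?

4341 bytes

L = R × t_tx = 2300000000 b/s × 1.51e-05 s = 34730 bits.
In bytes: 34730 / 8 = 4341 bytes.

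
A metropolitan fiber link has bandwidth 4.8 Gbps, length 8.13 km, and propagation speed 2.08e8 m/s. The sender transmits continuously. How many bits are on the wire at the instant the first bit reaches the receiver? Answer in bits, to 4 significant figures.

187600 bits

Propagation delay = 8130 / 208000000 = 3.90865e-05 s.
BDP = R × t_prop = 4800000000 × 3.90865e-05 = 187615 bits.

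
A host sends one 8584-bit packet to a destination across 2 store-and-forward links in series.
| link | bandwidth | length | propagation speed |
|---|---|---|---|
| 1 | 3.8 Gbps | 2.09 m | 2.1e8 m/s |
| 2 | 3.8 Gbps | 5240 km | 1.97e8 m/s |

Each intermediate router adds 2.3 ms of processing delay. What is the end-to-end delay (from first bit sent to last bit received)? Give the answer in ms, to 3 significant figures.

28.9 ms

Transmission delay per hop = L/R = 8584/3800000000 = 0.00225895 ms; 2 hops → 0.00451789 ms.
Propagation delays (d/s per hop): 9.95238e-06, 26.599 ms; sum = 26.599 ms.
Processing at 1 router(s): 1 × 2.3 ms = 2.3 ms.
End-to-end = 28.9 ms.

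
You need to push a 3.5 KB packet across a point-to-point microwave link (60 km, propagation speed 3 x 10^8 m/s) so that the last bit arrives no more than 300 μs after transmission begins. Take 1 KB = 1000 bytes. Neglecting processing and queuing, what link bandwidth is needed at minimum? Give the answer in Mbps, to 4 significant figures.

280.0 Mbps

L = 28000 bits.
Propagation delay = 60000 / 300000000 = 200 μs.
Transmission budget = 300 − 200 = 100 μs.
R ≥ L / t_tx = 28000 bits / 0.0001 s = 280.0 Mbps.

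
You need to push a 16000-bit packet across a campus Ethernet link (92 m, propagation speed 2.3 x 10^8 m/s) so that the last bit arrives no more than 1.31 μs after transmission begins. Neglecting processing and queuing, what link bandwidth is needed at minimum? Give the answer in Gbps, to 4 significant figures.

Propagation delay = 92 / 2.3e+08 = 0.4 μs.
Transmission budget = 1.31 − 0.4 = 0.91 μs.
R ≥ L / t_tx = 16000 bits / 9.1e-07 s = 17.58 Gbps.

17.58 Gbps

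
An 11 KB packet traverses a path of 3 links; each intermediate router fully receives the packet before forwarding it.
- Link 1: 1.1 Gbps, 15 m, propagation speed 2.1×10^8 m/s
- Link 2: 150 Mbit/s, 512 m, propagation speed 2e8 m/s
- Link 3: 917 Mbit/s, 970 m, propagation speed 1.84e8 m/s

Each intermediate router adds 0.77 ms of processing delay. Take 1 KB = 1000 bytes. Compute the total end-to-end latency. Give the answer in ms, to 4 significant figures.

2.311 ms

L = 88000 bits.
Transmission delays (L/R per hop): 0.08, 0.586667, 0.0959651 ms; sum = 0.762632 ms.
Propagation delays (d/s per hop): 7.14286e-05, 0.00256, 0.00527174 ms; sum = 0.00790317 ms.
Processing at 2 router(s): 2 × 0.77 ms = 1.54 ms.
End-to-end = 2.311 ms.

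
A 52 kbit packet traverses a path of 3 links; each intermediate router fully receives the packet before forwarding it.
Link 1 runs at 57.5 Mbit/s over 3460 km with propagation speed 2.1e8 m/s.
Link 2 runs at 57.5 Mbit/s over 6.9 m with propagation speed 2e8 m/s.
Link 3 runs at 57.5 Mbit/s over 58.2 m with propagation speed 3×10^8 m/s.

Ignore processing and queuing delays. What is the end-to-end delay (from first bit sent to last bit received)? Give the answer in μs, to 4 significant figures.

19190 μs

L = 52000 bits.
Transmission delay per hop = L/R = 52000/57500000 = 904.348 μs; 3 hops → 2713.04 μs.
Propagation delays (d/s per hop): 16476.2, 0.0345, 0.194 μs; sum = 16476.4 μs.
End-to-end = 19190 μs.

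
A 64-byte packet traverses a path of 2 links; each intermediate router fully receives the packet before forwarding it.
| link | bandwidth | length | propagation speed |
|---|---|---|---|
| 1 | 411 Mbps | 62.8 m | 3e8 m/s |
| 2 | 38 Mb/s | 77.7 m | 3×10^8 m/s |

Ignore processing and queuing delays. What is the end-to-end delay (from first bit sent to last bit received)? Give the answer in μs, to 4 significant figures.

L = 64 × 8 = 512 bits.
Transmission delays (L/R per hop): 1.24574, 13.4737 μs; sum = 14.7194 μs.
Propagation delays (d/s per hop): 0.209333, 0.259 μs; sum = 0.468333 μs.
End-to-end = 15.19 μs.

15.19 μs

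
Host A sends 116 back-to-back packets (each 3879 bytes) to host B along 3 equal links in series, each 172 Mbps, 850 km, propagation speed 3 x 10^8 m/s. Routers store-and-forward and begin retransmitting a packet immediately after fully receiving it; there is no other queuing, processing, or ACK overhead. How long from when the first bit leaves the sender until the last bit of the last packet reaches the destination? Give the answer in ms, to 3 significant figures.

Per-hop transmission t_tx = L/R = 31032/172000000 = 0.180419 ms.
Per-hop propagation t_prop = 850000/300000000 = 2.83333 ms.
Pipeline fill: first packet needs 3·t_tx to clear all hops; remaining 115 packets each add one t_tx.
Total = (3+116-1)·t_tx + 3·t_prop = 118·0.180419 + 3·2.83333 = 29.8 ms.

29.8 ms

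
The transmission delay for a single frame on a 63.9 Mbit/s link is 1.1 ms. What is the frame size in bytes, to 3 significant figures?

8790 bytes

L = R × t_tx = 63900000 b/s × 0.0011 s = 70290 bits.
In bytes: 70290 / 8 = 8790 bytes.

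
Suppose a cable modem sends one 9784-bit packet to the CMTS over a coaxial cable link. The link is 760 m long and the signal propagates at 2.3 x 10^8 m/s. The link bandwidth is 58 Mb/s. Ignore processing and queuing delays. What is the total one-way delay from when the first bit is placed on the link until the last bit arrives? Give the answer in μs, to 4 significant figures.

172.0 μs

Transmission delay = L/R = 9784 / 58000000 = 168.69 μs.
Propagation delay = d/s = 760 m / 2.3e+08 m/s = 3.30435 μs.
Total = 172.0 μs.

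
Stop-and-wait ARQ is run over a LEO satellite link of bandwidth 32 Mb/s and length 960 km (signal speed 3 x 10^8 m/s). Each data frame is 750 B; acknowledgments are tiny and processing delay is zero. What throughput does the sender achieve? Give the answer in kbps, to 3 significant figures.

911 kbps

t_tx = L/R = 6000/32000000 = 0.0001875 s.
t_prop = 960000/300000000 = 0.0032 s; RTT = 0.0064 s.
Cycle = t_tx + RTT = 0.0065875 s.
Throughput = L / cycle = 6000 / 0.0065875 = 911 kbps.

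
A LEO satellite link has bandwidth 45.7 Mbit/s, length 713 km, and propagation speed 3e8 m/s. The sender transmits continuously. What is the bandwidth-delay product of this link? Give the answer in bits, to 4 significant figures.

108600 bits

Propagation delay = 713000 / 300000000 = 0.00237667 s.
BDP = R × t_prop = 45700000 × 0.00237667 = 108614 bits.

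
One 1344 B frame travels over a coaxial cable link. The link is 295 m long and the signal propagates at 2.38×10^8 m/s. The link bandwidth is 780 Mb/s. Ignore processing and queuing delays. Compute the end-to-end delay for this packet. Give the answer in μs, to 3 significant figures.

L = 1344 × 8 = 10752 bits.
Transmission delay = L/R = 10752 / 780000000 = 13.7846 μs.
Propagation delay = d/s = 295 m / 238000000 m/s = 1.2395 μs.
Total = 15.0 μs.

15.0 μs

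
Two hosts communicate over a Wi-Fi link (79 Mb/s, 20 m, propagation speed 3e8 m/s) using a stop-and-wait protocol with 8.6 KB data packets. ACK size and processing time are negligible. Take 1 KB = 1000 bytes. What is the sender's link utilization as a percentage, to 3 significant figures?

100 %

t_tx = L/R = 68800/79000000 = 0.000870886 s.
t_prop = 20/300000000 = 6.66667e-08 s; RTT = 1.33333e-07 s.
Cycle = t_tx + RTT = 0.000871019 s.
Utilization = t_tx / cycle = 0.000870886/0.000871019 = 100 %.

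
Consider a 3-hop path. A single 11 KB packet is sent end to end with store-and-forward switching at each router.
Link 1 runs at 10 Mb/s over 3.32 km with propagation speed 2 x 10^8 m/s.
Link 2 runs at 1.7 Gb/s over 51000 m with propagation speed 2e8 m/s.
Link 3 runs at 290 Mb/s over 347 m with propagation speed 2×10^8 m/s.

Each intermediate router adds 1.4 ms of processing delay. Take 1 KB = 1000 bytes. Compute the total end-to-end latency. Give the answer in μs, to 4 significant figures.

12230 μs

L = 88000 bits.
Transmission delays (L/R per hop): 8800, 51.7647, 303.448 μs; sum = 9155.21 μs.
Propagation delays (d/s per hop): 16.6, 255, 1.735 μs; sum = 273.335 μs.
Processing at 2 router(s): 2 × 1.4 ms = 2800 μs.
End-to-end = 12230 μs.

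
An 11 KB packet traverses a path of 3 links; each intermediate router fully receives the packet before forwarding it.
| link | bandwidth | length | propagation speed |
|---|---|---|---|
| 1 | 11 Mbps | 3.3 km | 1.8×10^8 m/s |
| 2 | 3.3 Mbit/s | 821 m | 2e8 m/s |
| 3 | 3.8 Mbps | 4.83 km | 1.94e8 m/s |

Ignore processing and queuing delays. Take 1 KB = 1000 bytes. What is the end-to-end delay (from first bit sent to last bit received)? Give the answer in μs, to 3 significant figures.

57900 μs

L = 88000 bits.
Transmission delays (L/R per hop): 8000, 26666.7, 23157.9 μs; sum = 57824.6 μs.
Propagation delays (d/s per hop): 18.3333, 4.105, 24.8969 μs; sum = 47.3352 μs.
End-to-end = 57900 μs.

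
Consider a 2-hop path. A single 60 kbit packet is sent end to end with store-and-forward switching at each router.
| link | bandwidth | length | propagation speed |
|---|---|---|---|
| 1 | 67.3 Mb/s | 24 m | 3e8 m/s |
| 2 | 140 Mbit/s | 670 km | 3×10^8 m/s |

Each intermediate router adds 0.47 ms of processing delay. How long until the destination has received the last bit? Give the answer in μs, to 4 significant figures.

L = 60000 bits.
Transmission delays (L/R per hop): 891.53, 428.571 μs; sum = 1320.1 μs.
Propagation delays (d/s per hop): 0.08, 2233.33 μs; sum = 2233.41 μs.
Processing at 1 router(s): 1 × 0.47 ms = 470 μs.
End-to-end = 4024 μs.

4024 μs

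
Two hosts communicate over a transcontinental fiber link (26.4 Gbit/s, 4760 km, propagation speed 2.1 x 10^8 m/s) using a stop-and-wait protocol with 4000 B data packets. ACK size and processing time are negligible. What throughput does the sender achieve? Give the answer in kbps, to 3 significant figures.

706 kbps

t_tx = L/R = 32000/26400000000 = 1.21212e-06 s.
t_prop = 4760000/210000000 = 0.0226667 s; RTT = 0.0453333 s.
Cycle = t_tx + RTT = 0.0453345 s.
Throughput = L / cycle = 32000 / 0.0453345 = 706 kbps.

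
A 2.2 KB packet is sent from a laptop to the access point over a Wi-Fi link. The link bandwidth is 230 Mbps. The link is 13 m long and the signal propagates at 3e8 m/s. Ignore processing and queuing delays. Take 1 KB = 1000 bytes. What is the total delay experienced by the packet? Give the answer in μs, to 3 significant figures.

76.6 μs

L = 17600 bits.
Transmission delay = L/R = 17600 / 230000000 = 76.5217 μs.
Propagation delay = d/s = 13 m / 300000000 m/s = 0.0433333 μs.
Total = 76.6 μs.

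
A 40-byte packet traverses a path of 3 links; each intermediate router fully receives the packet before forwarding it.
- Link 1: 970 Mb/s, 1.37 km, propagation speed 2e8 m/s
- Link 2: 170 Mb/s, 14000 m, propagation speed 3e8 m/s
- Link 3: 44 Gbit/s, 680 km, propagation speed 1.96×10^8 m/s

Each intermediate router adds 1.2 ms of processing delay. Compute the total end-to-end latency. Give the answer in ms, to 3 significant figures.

5.93 ms

L = 40 × 8 = 320 bits.
Transmission delays (L/R per hop): 0.000329897, 0.00188235, 7.27273e-06 ms; sum = 0.00221952 ms.
Propagation delays (d/s per hop): 0.00685, 0.0466667, 3.46939 ms; sum = 3.5229 ms.
Processing at 2 router(s): 2 × 1.2 ms = 2.4 ms.
End-to-end = 5.93 ms.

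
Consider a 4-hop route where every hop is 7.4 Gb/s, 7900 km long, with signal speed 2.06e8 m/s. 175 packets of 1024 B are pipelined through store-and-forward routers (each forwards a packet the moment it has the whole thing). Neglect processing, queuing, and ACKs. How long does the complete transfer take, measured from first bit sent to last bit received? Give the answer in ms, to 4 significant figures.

153.6 ms

Per-hop transmission t_tx = L/R = 8192/7400000000 = 0.00110703 ms.
Per-hop propagation t_prop = 7900000/206000000 = 38.3495 ms.
Pipeline fill: first packet needs 4·t_tx to clear all hops; remaining 174 packets each add one t_tx.
Total = (4+175-1)·t_tx + 4·t_prop = 178·0.00110703 + 4·38.3495 = 153.6 ms.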